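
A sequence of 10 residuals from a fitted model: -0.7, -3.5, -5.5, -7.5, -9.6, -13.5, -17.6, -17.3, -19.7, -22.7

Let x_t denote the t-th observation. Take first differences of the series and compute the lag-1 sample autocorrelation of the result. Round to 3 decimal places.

-0.176

First differences Δx: -2.8, -2.0, -2.0, -2.1, -3.9, -4.1, 0.3, -2.4, -3.0
Mean of differences = -2.4444
Numerator Σ(Δx_t−Δx̄)(Δx_{t+1}−Δx̄) = -2.3453
Denominator Σ(Δx_t−Δx̄)² = 13.3422
r_1(Δx) = -2.3453 / 13.3422 = -0.176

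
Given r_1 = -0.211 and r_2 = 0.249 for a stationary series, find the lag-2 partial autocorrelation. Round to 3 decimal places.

0.214

φ_{22} = (r_2 − r_1²) / (1 − r_1²)
r_1² = (-0.211)² = 0.044521
Numerator = 0.249 − 0.0445 = 0.2045; denominator = 1 − 0.0445 = 0.9555
φ_{22} = 0.2045 / 0.9555 = 0.214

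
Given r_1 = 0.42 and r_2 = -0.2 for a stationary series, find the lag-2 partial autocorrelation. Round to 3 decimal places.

-0.457

φ_{22} = (r_2 − r_1²) / (1 − r_1²)
r_1² = (0.42)² = 0.1764
Numerator = -0.2 − 0.1764 = -0.3764; denominator = 1 − 0.1764 = 0.8236
φ_{22} = -0.3764 / 0.8236 = -0.457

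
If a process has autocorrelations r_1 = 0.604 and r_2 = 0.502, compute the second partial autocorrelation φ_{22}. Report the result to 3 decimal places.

0.216

φ_{22} = (r_2 − r_1²) / (1 − r_1²)
r_1² = (0.604)² = 0.364816
Numerator = 0.502 − 0.3648 = 0.1372; denominator = 1 − 0.3648 = 0.6352
φ_{22} = 0.1372 / 0.6352 = 0.216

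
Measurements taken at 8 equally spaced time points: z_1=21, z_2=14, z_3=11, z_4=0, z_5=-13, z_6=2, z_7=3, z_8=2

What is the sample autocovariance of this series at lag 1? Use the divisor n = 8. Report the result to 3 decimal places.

Mean z̄ = (21 + 14 + 11 + 0 − 13 + 2 + 3 + 2)/8 = 5.0000
Deviations: 16.0000, 9.0000, 6.0000, -5.0000, -18.0000, -3.0000, -2.0000, -3.0000
Σ_{t=1}^{7}(z_t−z̄)(z_{t+1}−z̄) = 324.0000
γ_1 = 324.0000 / 8 = 40.500

40.500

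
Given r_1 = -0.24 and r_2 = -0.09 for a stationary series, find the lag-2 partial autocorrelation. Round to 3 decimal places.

φ_{22} = (r_2 − r_1²) / (1 − r_1²)
r_1² = (-0.24)² = 0.0576
Numerator = -0.09 − 0.0576 = -0.1476; denominator = 1 − 0.0576 = 0.9424
φ_{22} = -0.1476 / 0.9424 = -0.157

-0.157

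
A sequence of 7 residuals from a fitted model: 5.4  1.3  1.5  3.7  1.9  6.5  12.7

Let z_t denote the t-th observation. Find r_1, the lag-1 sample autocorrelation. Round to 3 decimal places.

0.244

Mean z̄ = (5.4 + 1.3 + 1.5 + 3.7 + 1.9 + 6.5 + 12.7)/7 = 4.7143
Deviations from mean: 0.6857, -3.4143, -3.2143, -1.0143, -2.8143, 1.7857, 7.9857
Σ(z_t−z̄)(z_{t+1}−z̄) = (-2.3412) + (10.9745) + (3.2602) + (2.8545) + (-5.0255) + (14.2602) = 23.9827
Denominator Σ(z_t−z̄)² = 98.3686
r_1 = 23.9827 / 98.3686 = 0.244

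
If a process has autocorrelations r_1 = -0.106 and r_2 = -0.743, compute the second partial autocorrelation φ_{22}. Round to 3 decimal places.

φ_{22} = (r_2 − r_1²) / (1 − r_1²)
r_1² = (-0.106)² = 0.011236
Numerator = -0.743 − 0.0112 = -0.7542; denominator = 1 − 0.0112 = 0.9888
φ_{22} = -0.7542 / 0.9888 = -0.763

-0.763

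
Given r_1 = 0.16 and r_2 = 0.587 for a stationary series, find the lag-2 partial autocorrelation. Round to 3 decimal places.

0.576

φ_{22} = (r_2 − r_1²) / (1 − r_1²)
r_1² = (0.16)² = 0.0256
Numerator = 0.587 − 0.0256 = 0.5614; denominator = 1 − 0.0256 = 0.9744
φ_{22} = 0.5614 / 0.9744 = 0.576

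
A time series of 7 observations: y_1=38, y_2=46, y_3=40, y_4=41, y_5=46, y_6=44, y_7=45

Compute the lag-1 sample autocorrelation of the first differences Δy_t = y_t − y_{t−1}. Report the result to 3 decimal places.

First differences Δy: 8, -6, 1, 5, -2, 1
Mean of differences = 1.1667
Numerator Σ(Δy_t−Δȳ)(Δy_{t+1}−Δȳ) = -60.0278
Denominator Σ(Δy_t−Δȳ)² = 122.8333
r_1(Δy) = -60.0278 / 122.8333 = -0.489

-0.489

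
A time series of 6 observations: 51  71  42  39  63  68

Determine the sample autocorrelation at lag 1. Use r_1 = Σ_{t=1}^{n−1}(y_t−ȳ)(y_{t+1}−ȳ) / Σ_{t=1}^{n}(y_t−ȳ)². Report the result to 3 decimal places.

-0.092

Mean ȳ = (51 + 71 + 42 + 39 + 63 + 68)/6 = 55.6667
Deviations from mean: -4.6667, 15.3333, -13.6667, -16.6667, 7.3333, 12.3333
Σ(y_t−ȳ)(y_{t+1}−ȳ) = (-71.5556) + (-209.5556) + (227.7778) + (-122.2222) + (90.4444) = -85.1111
Denominator Σ(y_t−ȳ)² = 927.3333
r_1 = -85.1111 / 927.3333 = -0.092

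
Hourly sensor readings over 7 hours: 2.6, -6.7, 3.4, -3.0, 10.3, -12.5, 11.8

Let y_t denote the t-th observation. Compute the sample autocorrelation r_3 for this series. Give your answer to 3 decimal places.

-0.329

Mean ȳ = (2.6 − 6.7 + 3.4 − 3.0 + 10.3 − 12.5 + 11.8)/7 = 0.8429
Deviations from mean: 1.7571, -7.5429, 2.5571, -3.8429, 9.4571, -13.3429, 10.9571
Numerator Σ_{t=1}^{4}(y_t−ȳ)(y_{t+3}−ȳ) = -154.3127
Denominator Σ(y_t−ȳ)² = 468.8171
r_3 = -154.3127 / 468.8171 = -0.329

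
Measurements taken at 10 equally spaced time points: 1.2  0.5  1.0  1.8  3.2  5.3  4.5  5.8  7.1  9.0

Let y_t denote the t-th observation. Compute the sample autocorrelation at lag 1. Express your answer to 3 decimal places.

Mean ȳ = (1.2 + 0.5 + 1.0 + 1.8 + 3.2 + 5.3 + 4.5 + 5.8 + 7.1 + 9.0)/10 = 3.9400
Numerator Σ_{t=1}^{9}(y_t−ȳ)(y_{t+1}−ȳ) = 50.0784
Denominator Σ(y_t−ȳ)² = 74.3240
r_1 = 50.0784 / 74.3240 = 0.674

0.674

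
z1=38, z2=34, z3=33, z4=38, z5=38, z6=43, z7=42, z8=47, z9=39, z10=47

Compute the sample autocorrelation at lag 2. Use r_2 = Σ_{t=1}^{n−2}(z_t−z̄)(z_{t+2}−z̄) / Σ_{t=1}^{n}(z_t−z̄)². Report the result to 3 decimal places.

Mean z̄ = (38 + 34 + 33 + 38 + 38 + 43 + 42 + 47 + 39 + 47)/10 = 39.9000
Numerator Σ_{t=1}^{8}(z_t−z̄)(z_{t+2}−z̄) = 98.0800
Denominator Σ(z_t−z̄)² = 208.9000
r_2 = 98.0800 / 208.9000 = 0.470

0.470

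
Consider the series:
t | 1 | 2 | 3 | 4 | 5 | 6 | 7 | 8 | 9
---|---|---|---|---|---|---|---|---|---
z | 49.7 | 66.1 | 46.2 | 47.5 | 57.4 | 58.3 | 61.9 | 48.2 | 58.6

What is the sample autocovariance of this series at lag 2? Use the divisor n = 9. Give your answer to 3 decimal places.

Mean z̄ = (49.7 + 66.1 + 46.2 + 47.5 + 57.4 + 58.3 + 61.9 + 48.2 + 58.6)/9 = 54.8778
Σ_{t=1}^{7}(z_t−z̄)(z_{t+2}−z̄) = -64.0021
γ_2 = -64.0021 / 9 = -7.111

-7.111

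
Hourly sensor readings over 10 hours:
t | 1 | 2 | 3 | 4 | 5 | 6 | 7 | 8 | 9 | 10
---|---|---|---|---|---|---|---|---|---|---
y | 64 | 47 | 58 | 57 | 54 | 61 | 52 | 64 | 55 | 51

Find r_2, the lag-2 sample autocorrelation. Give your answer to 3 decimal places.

Mean ȳ = (64 + 47 + 58 + 57 + 54 + 61 + 52 + 64 + 55 + 51)/10 = 56.3000
Numerator Σ_{t=1}^{8}(y_t−ȳ)(y_{t+2}−ȳ) = 16.8200
Denominator Σ(y_t−ȳ)² = 284.1000
r_2 = 16.8200 / 284.1000 = 0.059

0.059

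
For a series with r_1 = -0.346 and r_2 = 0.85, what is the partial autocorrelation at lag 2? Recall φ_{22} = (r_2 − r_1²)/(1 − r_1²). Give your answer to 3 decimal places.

0.830

φ_{22} = (r_2 − r_1²) / (1 − r_1²)
r_1² = (-0.346)² = 0.119716
Numerator = 0.85 − 0.1197 = 0.7303; denominator = 1 − 0.1197 = 0.8803
φ_{22} = 0.7303 / 0.8803 = 0.830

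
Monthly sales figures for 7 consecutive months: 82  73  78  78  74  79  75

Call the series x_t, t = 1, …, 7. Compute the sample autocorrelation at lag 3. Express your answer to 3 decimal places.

Mean x̄ = (82 + 73 + 78 + 78 + 74 + 79 + 75)/7 = 77.0000
Deviations from mean: 5.0000, -4.0000, 1.0000, 1.0000, -3.0000, 2.0000, -2.0000
Σ(x_t−x̄)(x_{t+3}−x̄) = (5.0000) + (12.0000) + (2.0000) + (-2.0000) = 17.0000
Denominator Σ(x_t−x̄)² = 60.0000
r_3 = 17.0000 / 60.0000 = 0.283

0.283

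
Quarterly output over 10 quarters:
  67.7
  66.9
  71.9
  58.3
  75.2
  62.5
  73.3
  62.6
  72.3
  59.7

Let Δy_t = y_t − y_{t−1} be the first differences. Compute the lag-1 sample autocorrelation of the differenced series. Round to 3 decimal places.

First differences Δy: -0.8, 5.0, -13.6, 16.9, -12.7, 10.8, -10.7, 9.7, -12.6
Mean of differences = -0.8889
Numerator Σ(Δy_t−Δȳ)(Δy_{t+1}−Δȳ) = -991.1901
Denominator Σ(Δy_t−Δȳ)² = 1134.3689
r_1(Δy) = -991.1901 / 1134.3689 = -0.874

-0.874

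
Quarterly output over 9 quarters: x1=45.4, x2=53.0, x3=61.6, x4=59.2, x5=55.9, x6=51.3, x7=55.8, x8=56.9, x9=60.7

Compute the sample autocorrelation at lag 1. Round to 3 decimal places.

Mean x̄ = (45.4 + 53.0 + 61.6 + 59.2 + 55.9 + 51.3 + 55.8 + 56.9 + 60.7)/9 = 55.5333
Numerator Σ_{t=1}^{8}(x_t−x̄)(x_{t+1}−x̄) = 38.6356
Denominator Σ(x_t−x̄)² = 206.0400
r_1 = 38.6356 / 206.0400 = 0.188

0.188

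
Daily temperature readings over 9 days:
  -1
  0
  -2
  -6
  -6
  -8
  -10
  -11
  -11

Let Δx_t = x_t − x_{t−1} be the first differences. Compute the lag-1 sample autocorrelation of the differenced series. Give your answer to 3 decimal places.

-0.189

First differences Δx: 1, -2, -4, 0, -2, -2, -1, 0
Mean of differences = -1.2500
Numerator Σ(Δx_t−Δx̄)(Δx_{t+1}−Δx̄) = -3.3125
Denominator Σ(Δx_t−Δx̄)² = 17.5000
r_1(Δx) = -3.3125 / 17.5000 = -0.189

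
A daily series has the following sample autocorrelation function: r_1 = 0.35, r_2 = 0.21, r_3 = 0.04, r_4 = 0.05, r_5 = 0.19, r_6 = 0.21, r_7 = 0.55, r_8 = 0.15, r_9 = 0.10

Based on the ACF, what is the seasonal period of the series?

7

The largest autocorrelation is r_7 = 0.55; the remaining lags stay at or below 0.35. The elevated value at lag 1 (0.35), dropping to 0.21 at lag 2, reflects decaying short-term dependence rather than seasonality.
The dominant spike at lag 7 indicates a seasonal period of 7.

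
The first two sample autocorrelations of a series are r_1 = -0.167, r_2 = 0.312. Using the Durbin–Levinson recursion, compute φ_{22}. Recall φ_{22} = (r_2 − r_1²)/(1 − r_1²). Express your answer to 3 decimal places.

0.292

φ_{22} = (r_2 − r_1²) / (1 − r_1²)
r_1² = (-0.167)² = 0.027889
Numerator = 0.312 − 0.0279 = 0.2841; denominator = 1 − 0.0279 = 0.9721
φ_{22} = 0.2841 / 0.9721 = 0.292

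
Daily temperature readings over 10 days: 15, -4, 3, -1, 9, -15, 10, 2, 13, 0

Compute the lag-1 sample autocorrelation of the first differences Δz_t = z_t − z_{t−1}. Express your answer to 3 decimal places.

-0.704

First differences Δz: -19, 7, -4, 10, -24, 25, -8, 11, -13
Mean of differences = -1.6667
Numerator Σ(Δz_t−Δz̄)(Δz_{t+1}−Δz̄) = -1446.4444
Denominator Σ(Δz_t−Δz̄)² = 2056.0000
r_1(Δz) = -1446.4444 / 2056.0000 = -0.704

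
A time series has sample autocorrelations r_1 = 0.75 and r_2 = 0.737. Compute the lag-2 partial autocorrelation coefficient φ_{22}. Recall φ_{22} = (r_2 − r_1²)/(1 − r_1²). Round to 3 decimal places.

0.399

φ_{22} = (r_2 − r_1²) / (1 − r_1²)
r_1² = (0.75)² = 0.5625
Numerator = 0.737 − 0.5625 = 0.1745; denominator = 1 − 0.5625 = 0.4375
φ_{22} = 0.1745 / 0.4375 = 0.399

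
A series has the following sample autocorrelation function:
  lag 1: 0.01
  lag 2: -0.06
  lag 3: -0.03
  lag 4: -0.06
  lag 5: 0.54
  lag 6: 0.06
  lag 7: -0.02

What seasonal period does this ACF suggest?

5

The largest autocorrelation is r_5 = 0.54; the remaining lags stay at or below 0.06.
The dominant spike at lag 5 indicates a seasonal period of 5.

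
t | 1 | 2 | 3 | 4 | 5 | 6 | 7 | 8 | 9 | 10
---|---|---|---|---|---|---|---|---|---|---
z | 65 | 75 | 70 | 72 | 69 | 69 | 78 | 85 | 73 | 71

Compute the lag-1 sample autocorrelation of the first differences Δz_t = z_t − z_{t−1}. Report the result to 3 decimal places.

First differences Δz: 10, -5, 2, -3, 0, 9, 7, -12, -2
Mean of differences = 0.6667
Numerator Σ(Δz_t−Δz̄)(Δz_{t+1}−Δz̄) = -62.1111
Denominator Σ(Δz_t−Δz̄)² = 412.0000
r_1(Δz) = -62.1111 / 412.0000 = -0.151

-0.151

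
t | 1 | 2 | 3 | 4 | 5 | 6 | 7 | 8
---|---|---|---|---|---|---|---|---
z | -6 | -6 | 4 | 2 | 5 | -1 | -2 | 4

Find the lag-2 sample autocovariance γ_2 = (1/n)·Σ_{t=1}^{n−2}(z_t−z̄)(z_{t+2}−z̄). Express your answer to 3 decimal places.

Mean z̄ = (-6 − 6 + 4 + 2 + 5 − 1 − 2 + 4)/8 = 0.0000
Σ_{t=1}^{6}(z_t−z̄)(z_{t+2}−z̄) = -32.0000
γ_2 = -32.0000 / 8 = -4.000

-4.000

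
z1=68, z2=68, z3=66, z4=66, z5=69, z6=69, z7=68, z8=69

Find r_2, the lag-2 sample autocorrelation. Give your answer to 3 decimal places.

-0.302

Mean z̄ = (68 + 68 + 66 + 66 + 69 + 69 + 68 + 69)/8 = 67.8750
Σ(z_t−z̄)(z_{t+2}−z̄) = (-0.2344) + (-0.2344) + (-2.1094) + (-2.1094) + (0.1406) + (1.2656) = -3.2813
Denominator Σ(z_t−z̄)² = 10.8750
r_2 = -3.2813 / 10.8750 = -0.302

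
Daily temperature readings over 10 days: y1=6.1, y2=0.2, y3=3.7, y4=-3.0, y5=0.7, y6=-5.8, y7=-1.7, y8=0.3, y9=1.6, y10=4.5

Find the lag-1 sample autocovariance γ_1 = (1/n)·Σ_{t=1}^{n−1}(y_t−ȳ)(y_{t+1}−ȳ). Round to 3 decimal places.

Mean ȳ = (6.1 + 0.2 + 3.7 − 3.0 + 0.7 − 5.8 − 1.7 + 0.3 + 1.6 + 4.5)/10 = 0.6600
Σ_{t=1}^{9}(y_t−ȳ)(y_{t+1}−ȳ) = 3.9344
γ_1 = 3.9344 / 10 = 0.393

0.393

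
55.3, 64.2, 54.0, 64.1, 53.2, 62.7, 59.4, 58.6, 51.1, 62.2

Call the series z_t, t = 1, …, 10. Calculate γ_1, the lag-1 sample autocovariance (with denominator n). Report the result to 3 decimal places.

Mean z̄ = (55.3 + 64.2 + 54.0 + 64.1 + 53.2 + 62.7 + 59.4 + 58.6 + 51.1 + 62.2)/10 = 58.4800
Σ_{t=1}^{9}(z_t−z̄)(z_{t+1}−z̄) = -145.2944
γ_1 = -145.2944 / 10 = -14.529

-14.529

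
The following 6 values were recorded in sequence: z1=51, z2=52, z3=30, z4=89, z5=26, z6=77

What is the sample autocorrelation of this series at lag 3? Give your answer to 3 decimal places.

Mean z̄ = (51 + 52 + 30 + 89 + 26 + 77)/6 = 54.1667
Σ(z_t−z̄)(z_{t+3}−z̄) = (-110.3056) + (61.0278) + (-551.8056) = -601.0833
Denominator Σ(z_t−z̄)² = 3126.8333
r_3 = -601.0833 / 3126.8333 = -0.192

-0.192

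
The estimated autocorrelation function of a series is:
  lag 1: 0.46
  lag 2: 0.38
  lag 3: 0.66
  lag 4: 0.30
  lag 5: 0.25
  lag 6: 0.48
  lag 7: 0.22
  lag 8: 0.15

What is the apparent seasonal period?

3

The largest autocorrelation is r_3 = 0.66, with a weaker echo at lag 6 (0.48); the remaining lags stay at or below 0.46. The elevated value at lag 1 (0.46), dropping to 0.38 at lag 2, reflects decaying short-term dependence rather than seasonality.
The dominant spike at lag 3 indicates a seasonal period of 3.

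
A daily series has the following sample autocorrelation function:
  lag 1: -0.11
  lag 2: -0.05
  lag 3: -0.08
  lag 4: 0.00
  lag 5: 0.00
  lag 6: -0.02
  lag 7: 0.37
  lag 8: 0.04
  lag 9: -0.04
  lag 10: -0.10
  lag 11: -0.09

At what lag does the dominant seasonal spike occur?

7

The largest autocorrelation is r_7 = 0.37; the remaining lags stay at or below 0.04.
The dominant spike at lag 7 indicates a seasonal period of 7.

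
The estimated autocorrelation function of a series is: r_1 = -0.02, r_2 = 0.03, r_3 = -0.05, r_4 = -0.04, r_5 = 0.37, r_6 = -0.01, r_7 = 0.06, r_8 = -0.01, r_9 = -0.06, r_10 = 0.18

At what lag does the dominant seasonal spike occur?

The largest autocorrelation is r_5 = 0.37, with a weaker echo at lag 10 (0.18); the remaining lags stay at or below 0.06.
The dominant spike at lag 5 indicates a seasonal period of 5.

5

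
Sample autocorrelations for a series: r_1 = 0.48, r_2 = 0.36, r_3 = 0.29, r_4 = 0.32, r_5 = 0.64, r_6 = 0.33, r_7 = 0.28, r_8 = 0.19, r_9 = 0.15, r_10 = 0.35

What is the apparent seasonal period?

5

The largest autocorrelation is r_5 = 0.64; the remaining lags stay at or below 0.48. The elevated value at lag 1 (0.48), dropping to 0.36 at lag 2, reflects decaying short-term dependence rather than seasonality.
The dominant spike at lag 5 indicates a seasonal period of 5.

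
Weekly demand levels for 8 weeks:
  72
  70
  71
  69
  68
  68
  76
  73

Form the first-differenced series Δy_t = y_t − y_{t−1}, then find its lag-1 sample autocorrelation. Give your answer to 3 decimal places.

First differences Δy: -2, 1, -2, -1, 0, 8, -3
Mean of differences = 0.1429
Numerator Σ(Δy_t−Δȳ)(Δy_{t+1}−Δȳ) = -26.8776
Denominator Σ(Δy_t−Δȳ)² = 82.8571
r_1(Δy) = -26.8776 / 82.8571 = -0.324

-0.324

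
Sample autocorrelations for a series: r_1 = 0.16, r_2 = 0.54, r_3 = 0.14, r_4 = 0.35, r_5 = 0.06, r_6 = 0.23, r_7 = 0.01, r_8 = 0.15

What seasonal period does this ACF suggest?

2

The largest autocorrelation is r_2 = 0.54, with weaker echoes at lags 4 (0.35) and 6 (0.23); the remaining lags stay at or below 0.16.
The dominant spike at lag 2 indicates a seasonal period of 2.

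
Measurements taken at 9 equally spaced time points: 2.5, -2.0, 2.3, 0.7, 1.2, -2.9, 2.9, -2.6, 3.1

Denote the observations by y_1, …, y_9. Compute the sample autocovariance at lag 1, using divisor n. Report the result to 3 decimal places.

-3.860

Mean ȳ = (2.5 − 2.0 + 2.3 + 0.7 + 1.2 − 2.9 + 2.9 − 2.6 + 3.1)/9 = 0.5778
Σ_{t=1}^{8}(y_t−ȳ)(y_{t+1}−ȳ) = -34.7427
γ_1 = -34.7427 / 9 = -3.860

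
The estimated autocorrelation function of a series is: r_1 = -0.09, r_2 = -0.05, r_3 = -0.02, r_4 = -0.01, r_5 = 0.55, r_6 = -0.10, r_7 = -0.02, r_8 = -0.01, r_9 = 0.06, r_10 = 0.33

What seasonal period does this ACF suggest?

5

The largest autocorrelation is r_5 = 0.55, with a weaker echo at lag 10 (0.33); the remaining lags stay at or below 0.06.
The dominant spike at lag 5 indicates a seasonal period of 5.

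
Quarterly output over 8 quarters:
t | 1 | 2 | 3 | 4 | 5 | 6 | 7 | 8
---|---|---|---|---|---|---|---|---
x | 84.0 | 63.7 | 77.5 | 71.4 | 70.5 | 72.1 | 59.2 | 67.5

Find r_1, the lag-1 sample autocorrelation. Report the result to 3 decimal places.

Mean x̄ = (84.0 + 63.7 + 77.5 + 71.4 + 70.5 + 72.1 + 59.2 + 67.5)/8 = 70.7375
Deviations from mean: 13.2625, -7.0375, 6.7625, 0.6625, -0.2375, 1.3625, -11.5375, -3.2375
Σ(x_t−x̄)(x_{t+1}−x̄) = (-93.3348) + (-47.5911) + (4.4802) + (-0.1573) + (-0.3236) + (-15.7198) + (37.3527) = -115.2939
Denominator Σ(x_t−x̄)² = 417.0988
r_1 = -115.2939 / 417.0988 = -0.276

-0.276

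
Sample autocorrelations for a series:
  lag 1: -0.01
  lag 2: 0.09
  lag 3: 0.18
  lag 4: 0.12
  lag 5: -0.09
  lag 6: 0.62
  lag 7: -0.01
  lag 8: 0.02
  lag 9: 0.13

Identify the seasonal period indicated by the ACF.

The largest autocorrelation is r_6 = 0.62; the remaining lags stay at or below 0.18.
The dominant spike at lag 6 indicates a seasonal period of 6.

6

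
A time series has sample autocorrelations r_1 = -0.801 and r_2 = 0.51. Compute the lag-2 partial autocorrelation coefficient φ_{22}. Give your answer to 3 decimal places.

-0.367

φ_{22} = (r_2 − r_1²) / (1 − r_1²)
r_1² = (-0.801)² = 0.641601
Numerator = 0.51 − 0.6416 = -0.1316; denominator = 1 − 0.6416 = 0.3584
φ_{22} = -0.1316 / 0.3584 = -0.367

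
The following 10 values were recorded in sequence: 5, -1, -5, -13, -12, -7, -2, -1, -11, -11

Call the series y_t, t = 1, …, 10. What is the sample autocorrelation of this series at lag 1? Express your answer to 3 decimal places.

0.364

Mean ȳ = (5 − 1 − 5 − 13 − 12 − 7 − 2 − 1 − 11 − 11)/10 = -5.8000
Numerator Σ_{t=1}^{9}(y_t−ȳ)(y_{t+1}−ȳ) = 117.7600
Denominator Σ(y_t−ȳ)² = 323.6000
r_1 = 117.7600 / 323.6000 = 0.364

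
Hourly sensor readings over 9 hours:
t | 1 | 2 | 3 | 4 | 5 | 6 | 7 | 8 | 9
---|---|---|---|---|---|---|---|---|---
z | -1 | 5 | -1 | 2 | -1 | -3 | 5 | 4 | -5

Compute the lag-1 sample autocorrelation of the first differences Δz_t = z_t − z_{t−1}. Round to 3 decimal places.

-0.306

First differences Δz: 6, -6, 3, -3, -2, 8, -1, -9
Mean of differences = -0.5000
Numerator Σ(Δz_t−Δz̄)(Δz_{t+1}−Δz̄) = -72.7500
Denominator Σ(Δz_t−Δz̄)² = 238.0000
r_1(Δz) = -72.7500 / 238.0000 = -0.306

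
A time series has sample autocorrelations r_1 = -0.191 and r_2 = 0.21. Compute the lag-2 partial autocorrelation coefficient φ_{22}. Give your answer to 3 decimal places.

φ_{22} = (r_2 − r_1²) / (1 − r_1²)
r_1² = (-0.191)² = 0.036481
Numerator = 0.21 − 0.0365 = 0.1735; denominator = 1 − 0.0365 = 0.9635
φ_{22} = 0.1735 / 0.9635 = 0.180

0.180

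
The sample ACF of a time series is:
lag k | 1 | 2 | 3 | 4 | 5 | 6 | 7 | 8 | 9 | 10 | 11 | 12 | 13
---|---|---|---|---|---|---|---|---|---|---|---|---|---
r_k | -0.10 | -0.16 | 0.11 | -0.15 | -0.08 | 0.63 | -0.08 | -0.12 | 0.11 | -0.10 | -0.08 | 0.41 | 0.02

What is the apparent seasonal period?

6

The largest autocorrelation is r_6 = 0.63, with a weaker echo at lag 12 (0.41); the remaining lags stay at or below 0.11.
The dominant spike at lag 6 indicates a seasonal period of 6.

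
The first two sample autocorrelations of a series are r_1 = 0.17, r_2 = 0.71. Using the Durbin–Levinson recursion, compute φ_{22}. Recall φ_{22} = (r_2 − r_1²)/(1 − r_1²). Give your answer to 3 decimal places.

0.701

φ_{22} = (r_2 − r_1²) / (1 − r_1²)
r_1² = (0.17)² = 0.0289
Numerator = 0.71 − 0.0289 = 0.6811; denominator = 1 − 0.0289 = 0.9711
φ_{22} = 0.6811 / 0.9711 = 0.701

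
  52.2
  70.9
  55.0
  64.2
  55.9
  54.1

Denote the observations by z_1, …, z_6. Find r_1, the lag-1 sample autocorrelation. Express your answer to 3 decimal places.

Mean z̄ = (52.2 + 70.9 + 55.0 + 64.2 + 55.9 + 54.1)/6 = 58.7167
Deviations from mean: -6.5167, 12.1833, -3.7167, 5.4833, -2.8167, -4.6167
Numerator Σ_{t=1}^{5}(z_t−z̄)(z_{t+1}−z̄) = -147.4969
Denominator Σ(z_t−z̄)² = 264.0283
r_1 = -147.4969 / 264.0283 = -0.559

-0.559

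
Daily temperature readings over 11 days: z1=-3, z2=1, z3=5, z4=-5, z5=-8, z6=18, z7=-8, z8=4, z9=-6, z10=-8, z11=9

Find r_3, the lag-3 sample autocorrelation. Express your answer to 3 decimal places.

0.137

Mean z̄ = (-3 + 1 + 5 − 5 − 8 + 18 − 8 + 4 − 6 − 8 + 9)/11 = -0.0909
Numerator Σ_{t=1}^{8}(z_t−z̄)(z_{t+3}−z̄) = 97.0661
Denominator Σ(z_t−z̄)² = 708.9091
r_3 = 97.0661 / 708.9091 = 0.137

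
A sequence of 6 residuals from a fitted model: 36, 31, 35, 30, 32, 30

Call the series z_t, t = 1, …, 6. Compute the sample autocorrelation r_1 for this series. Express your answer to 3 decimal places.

Mean z̄ = (36 + 31 + 35 + 30 + 32 + 30)/6 = 32.3333
Deviations from mean: 3.6667, -1.3333, 2.6667, -2.3333, -0.3333, -2.3333
Σ(z_t−z̄)(z_{t+1}−z̄) = (-4.8889) + (-3.5556) + (-6.2222) + (0.7778) + (0.7778) = -13.1111
Denominator Σ(z_t−z̄)² = 33.3333
r_1 = -13.1111 / 33.3333 = -0.393

-0.393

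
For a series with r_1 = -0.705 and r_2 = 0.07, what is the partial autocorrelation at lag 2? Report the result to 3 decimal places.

φ_{22} = (r_2 − r_1²) / (1 − r_1²)
r_1² = (-0.705)² = 0.497025
Numerator = 0.07 − 0.4970 = -0.4270; denominator = 1 − 0.4970 = 0.5030
φ_{22} = -0.4270 / 0.5030 = -0.849

-0.849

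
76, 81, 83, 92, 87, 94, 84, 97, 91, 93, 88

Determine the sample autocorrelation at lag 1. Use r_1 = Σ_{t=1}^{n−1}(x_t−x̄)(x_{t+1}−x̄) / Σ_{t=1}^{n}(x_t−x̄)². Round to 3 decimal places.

Mean x̄ = (76 + 81 + 83 + 92 + 87 + 94 + 84 + 97 + 91 + 93 + 88)/11 = 87.8182
Numerator Σ_{t=1}^{10}(x_t−x̄)(x_{t+1}−x̄) = 72.7851
Denominator Σ(x_t−x̄)² = 401.6364
r_1 = 72.7851 / 401.6364 = 0.181

0.181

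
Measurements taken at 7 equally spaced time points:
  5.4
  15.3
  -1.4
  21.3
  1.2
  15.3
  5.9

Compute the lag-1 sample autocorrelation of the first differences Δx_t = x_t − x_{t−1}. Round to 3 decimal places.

-0.895

First differences Δx: 9.9, -16.7, 22.7, -20.1, 14.1, -9.4
Mean of differences = 0.0833
Numerator Σ(Δx_t−Δx̄)(Δx_{t+1}−Δx̄) = -1416.6469
Denominator Σ(Δx_t−Δx̄)² = 1583.3283
r_1(Δx) = -1416.6469 / 1583.3283 = -0.895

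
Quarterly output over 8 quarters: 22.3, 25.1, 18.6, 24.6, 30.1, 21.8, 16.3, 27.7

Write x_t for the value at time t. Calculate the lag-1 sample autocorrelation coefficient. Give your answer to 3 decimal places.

Mean x̄ = (22.3 + 25.1 + 18.6 + 24.6 + 30.1 + 21.8 + 16.3 + 27.7)/8 = 23.3125
Numerator Σ_{t=1}^{7}(x_t−x̄)(x_{t+1}−x̄) = -37.9889
Denominator Σ(x_t−x̄)² = 144.8688
r_1 = -37.9889 / 144.8688 = -0.262

-0.262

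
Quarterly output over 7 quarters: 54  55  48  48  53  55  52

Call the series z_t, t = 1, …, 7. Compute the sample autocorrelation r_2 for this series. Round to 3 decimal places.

-0.639

Mean z̄ = (54 + 55 + 48 + 48 + 53 + 55 + 52)/7 = 52.1429
Deviations from mean: 1.8571, 2.8571, -4.1429, -4.1429, 0.8571, 2.8571, -0.1429
Σ(z_t−z̄)(z_{t+2}−z̄) = (-7.6939) + (-11.8367) + (-3.5510) + (-11.8367) + (-0.1224) = -35.0408
Denominator Σ(z_t−z̄)² = 54.8571
r_2 = -35.0408 / 54.8571 = -0.639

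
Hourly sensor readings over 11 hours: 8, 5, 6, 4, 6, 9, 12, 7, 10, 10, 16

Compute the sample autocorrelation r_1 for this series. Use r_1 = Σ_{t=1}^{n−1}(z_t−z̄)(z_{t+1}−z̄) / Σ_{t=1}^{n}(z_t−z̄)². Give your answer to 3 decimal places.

Mean z̄ = (8 + 5 + 6 + 4 + 6 + 9 + 12 + 7 + 10 + 10 + 16)/11 = 8.4545
Numerator Σ_{t=1}^{10}(z_t−z̄)(z_{t+1}−z̄) = 39.1570
Denominator Σ(z_t−z̄)² = 120.7273
r_1 = 39.1570 / 120.7273 = 0.324

0.324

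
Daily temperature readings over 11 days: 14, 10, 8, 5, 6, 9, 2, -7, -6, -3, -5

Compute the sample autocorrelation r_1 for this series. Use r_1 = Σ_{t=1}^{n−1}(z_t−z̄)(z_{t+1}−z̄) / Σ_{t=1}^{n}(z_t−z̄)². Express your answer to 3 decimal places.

Mean z̄ = (14 + 10 + 8 + 5 + 6 + 9 + 2 − 7 − 6 − 3 − 5)/11 = 3.0000
Numerator Σ_{t=1}^{10}(z_t−z̄)(z_{t+1}−z̄) = 342.0000
Denominator Σ(z_t−z̄)² = 526.0000
r_1 = 342.0000 / 526.0000 = 0.650

0.650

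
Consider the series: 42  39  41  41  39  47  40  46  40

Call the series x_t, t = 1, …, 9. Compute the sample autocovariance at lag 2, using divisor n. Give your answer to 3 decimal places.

Mean x̄ = (42 + 39 + 41 + 41 + 39 + 47 + 40 + 46 + 40)/9 = 41.6667
Σ_{t=1}^{7}(x_t−x̄)(x_{t+2}−x̄) = 30.1111
γ_2 = 30.1111 / 9 = 3.346

3.346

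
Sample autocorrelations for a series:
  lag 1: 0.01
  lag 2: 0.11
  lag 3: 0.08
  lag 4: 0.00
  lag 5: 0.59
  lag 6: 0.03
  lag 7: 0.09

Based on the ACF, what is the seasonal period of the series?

5

The largest autocorrelation is r_5 = 0.59; the remaining lags stay at or below 0.11.
The dominant spike at lag 5 indicates a seasonal period of 5.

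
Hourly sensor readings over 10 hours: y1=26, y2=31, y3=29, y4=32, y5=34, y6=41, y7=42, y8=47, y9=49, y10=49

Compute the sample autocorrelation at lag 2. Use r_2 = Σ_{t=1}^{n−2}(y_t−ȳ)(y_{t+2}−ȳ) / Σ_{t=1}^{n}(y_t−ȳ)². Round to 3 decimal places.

Mean ȳ = (26 + 31 + 29 + 32 + 34 + 41 + 42 + 47 + 49 + 49)/10 = 38.0000
Numerator Σ_{t=1}^{8}(y_t−ȳ)(y_{t+2}−ȳ) = 322.0000
Denominator Σ(y_t−ȳ)² = 674.0000
r_2 = 322.0000 / 674.0000 = 0.478

0.478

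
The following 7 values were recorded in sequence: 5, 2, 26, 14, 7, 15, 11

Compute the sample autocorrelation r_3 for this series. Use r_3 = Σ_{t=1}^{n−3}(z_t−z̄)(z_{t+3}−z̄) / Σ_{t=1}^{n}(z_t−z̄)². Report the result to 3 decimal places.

Mean z̄ = (5 + 2 + 26 + 14 + 7 + 15 + 11)/7 = 11.4286
Deviations from mean: -6.4286, -9.4286, 14.5714, 2.5714, -4.4286, 3.5714, -0.4286
Σ(z_t−z̄)(z_{t+3}−z̄) = (-16.5306) + (41.7551) + (52.0408) + (-1.1020) = 76.1633
Denominator Σ(z_t−z̄)² = 381.7143
r_3 = 76.1633 / 381.7143 = 0.200

0.200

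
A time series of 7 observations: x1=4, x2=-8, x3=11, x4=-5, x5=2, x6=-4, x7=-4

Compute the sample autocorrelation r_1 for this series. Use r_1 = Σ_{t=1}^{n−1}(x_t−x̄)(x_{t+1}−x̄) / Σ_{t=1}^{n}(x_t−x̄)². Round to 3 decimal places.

-0.692

Mean x̄ = (4 − 8 + 11 − 5 + 2 − 4 − 4)/7 = -0.5714
Deviations from mean: 4.5714, -7.4286, 11.5714, -4.4286, 2.5714, -3.4286, -3.4286
Σ(x_t−x̄)(x_{t+1}−x̄) = (-33.9592) + (-85.9592) + (-51.2449) + (-11.3878) + (-8.8163) + (11.7551) = -179.6122
Denominator Σ(x_t−x̄)² = 259.7143
r_1 = -179.6122 / 259.7143 = -0.692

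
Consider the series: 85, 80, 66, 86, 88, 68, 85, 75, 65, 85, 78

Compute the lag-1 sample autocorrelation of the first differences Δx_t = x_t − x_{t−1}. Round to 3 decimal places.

-0.489

First differences Δx: -5, -14, 20, 2, -20, 17, -10, -10, 20, -7
Mean of differences = -0.7000
Numerator Σ(Δx_t−Δx̄)(Δx_{t+1}−Δx̄) = -956.9900
Denominator Σ(Δx_t−Δx̄)² = 1958.1000
r_1(Δx) = -956.9900 / 1958.1000 = -0.489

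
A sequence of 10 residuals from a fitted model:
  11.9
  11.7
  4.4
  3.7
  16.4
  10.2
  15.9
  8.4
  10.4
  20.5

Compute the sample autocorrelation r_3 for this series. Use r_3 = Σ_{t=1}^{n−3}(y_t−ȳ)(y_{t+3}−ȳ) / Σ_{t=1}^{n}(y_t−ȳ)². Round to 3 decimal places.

-0.006

Mean ȳ = (11.9 + 11.7 + 4.4 + 3.7 + 16.4 + 10.2 + 15.9 + 8.4 + 10.4 + 20.5)/10 = 11.3500
Numerator Σ_{t=1}^{7}(y_t−ȳ)(y_{t+3}−ȳ) = -1.4275
Denominator Σ(y_t−ȳ)² = 248.1050
r_3 = -1.4275 / 248.1050 = -0.006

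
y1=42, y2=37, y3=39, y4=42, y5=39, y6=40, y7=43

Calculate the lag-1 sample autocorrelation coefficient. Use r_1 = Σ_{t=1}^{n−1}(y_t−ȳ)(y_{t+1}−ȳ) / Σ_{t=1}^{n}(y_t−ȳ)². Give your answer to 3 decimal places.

-0.227

Mean ȳ = (42 + 37 + 39 + 42 + 39 + 40 + 43)/7 = 40.2857
Σ(y_t−ȳ)(y_{t+1}−ȳ) = (-5.6327) + (4.2245) + (-2.2041) + (-2.2041) + (0.3673) + (-0.7755) = -6.2245
Denominator Σ(y_t−ȳ)² = 27.4286
r_1 = -6.2245 / 27.4286 = -0.227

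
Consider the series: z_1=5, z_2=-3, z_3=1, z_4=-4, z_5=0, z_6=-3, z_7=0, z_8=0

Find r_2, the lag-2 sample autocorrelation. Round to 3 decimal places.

Mean z̄ = (5 − 3 + 1 − 4 + 0 − 3 + 0 + 0)/8 = -0.5000
Deviations from mean: 5.5000, -2.5000, 1.5000, -3.5000, 0.5000, -2.5000, 0.5000, 0.5000
Σ(z_t−z̄)(z_{t+2}−z̄) = (8.2500) + (8.7500) + (0.7500) + (8.7500) + (0.2500) + (-1.2500) = 25.5000
Denominator Σ(z_t−z̄)² = 58.0000
r_2 = 25.5000 / 58.0000 = 0.440

0.440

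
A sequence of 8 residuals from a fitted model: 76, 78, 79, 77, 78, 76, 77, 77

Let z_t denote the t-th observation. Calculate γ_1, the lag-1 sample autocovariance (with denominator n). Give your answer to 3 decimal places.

Mean z̄ = (76 + 78 + 79 + 77 + 78 + 76 + 77 + 77)/8 = 77.2500
Σ_{t=1}^{7}(z_t−z̄)(z_{t+1}−z̄) = -0.8125
γ_1 = -0.8125 / 8 = -0.102

-0.102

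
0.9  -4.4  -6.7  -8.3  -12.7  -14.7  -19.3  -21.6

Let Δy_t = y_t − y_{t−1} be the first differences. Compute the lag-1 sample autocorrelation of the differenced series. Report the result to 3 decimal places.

-0.502

First differences Δy: -5.3, -2.3, -1.6, -4.4, -2.0, -4.6, -2.3
Mean of differences = -3.2143
Numerator Σ(Δy_t−Δȳ)(Δy_{t+1}−Δȳ) = -6.7345
Denominator Σ(Δy_t−Δȳ)² = 13.4286
r_1(Δy) = -6.7345 / 13.4286 = -0.502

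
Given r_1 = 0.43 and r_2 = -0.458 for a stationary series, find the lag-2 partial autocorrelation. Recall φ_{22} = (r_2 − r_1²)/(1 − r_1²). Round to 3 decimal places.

-0.789

φ_{22} = (r_2 − r_1²) / (1 − r_1²)
r_1² = (0.43)² = 0.1849
Numerator = -0.458 − 0.1849 = -0.6429; denominator = 1 − 0.1849 = 0.8151
φ_{22} = -0.6429 / 0.8151 = -0.789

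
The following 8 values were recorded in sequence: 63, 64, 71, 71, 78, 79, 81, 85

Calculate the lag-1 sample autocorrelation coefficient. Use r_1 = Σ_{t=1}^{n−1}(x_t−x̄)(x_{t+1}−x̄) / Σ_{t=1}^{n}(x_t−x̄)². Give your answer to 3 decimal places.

0.598

Mean x̄ = (63 + 64 + 71 + 71 + 78 + 79 + 81 + 85)/8 = 74.0000
Deviations from mean: -11.0000, -10.0000, -3.0000, -3.0000, 4.0000, 5.0000, 7.0000, 11.0000
Numerator Σ_{t=1}^{7}(x_t−x̄)(x_{t+1}−x̄) = 269.0000
Denominator Σ(x_t−x̄)² = 450.0000
r_1 = 269.0000 / 450.0000 = 0.598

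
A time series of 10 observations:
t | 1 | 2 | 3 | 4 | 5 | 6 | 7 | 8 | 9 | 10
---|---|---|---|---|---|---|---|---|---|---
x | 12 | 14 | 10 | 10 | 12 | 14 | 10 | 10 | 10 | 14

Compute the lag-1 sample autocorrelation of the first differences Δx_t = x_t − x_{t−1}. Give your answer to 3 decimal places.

First differences Δx: 2, -4, 0, 2, 2, -4, 0, 0, 4
Mean of differences = 0.2222
Numerator Σ(Δx_t−Δx̄)(Δx_{t+1}−Δx̄) = -11.1605
Denominator Σ(Δx_t−Δx̄)² = 59.5556
r_1(Δx) = -11.1605 / 59.5556 = -0.187

-0.187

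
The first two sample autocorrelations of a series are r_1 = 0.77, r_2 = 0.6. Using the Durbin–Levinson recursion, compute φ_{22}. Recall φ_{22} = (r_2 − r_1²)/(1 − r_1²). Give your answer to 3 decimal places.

0.017

φ_{22} = (r_2 − r_1²) / (1 − r_1²)
r_1² = (0.77)² = 0.5929
Numerator = 0.6 − 0.5929 = 0.0071; denominator = 1 − 0.5929 = 0.4071
φ_{22} = 0.0071 / 0.4071 = 0.017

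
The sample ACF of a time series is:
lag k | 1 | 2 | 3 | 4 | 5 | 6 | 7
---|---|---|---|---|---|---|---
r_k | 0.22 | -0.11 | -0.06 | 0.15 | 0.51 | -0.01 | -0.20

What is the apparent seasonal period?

5

The largest autocorrelation is r_5 = 0.51; the remaining lags stay at or below 0.22.
The dominant spike at lag 5 indicates a seasonal period of 5.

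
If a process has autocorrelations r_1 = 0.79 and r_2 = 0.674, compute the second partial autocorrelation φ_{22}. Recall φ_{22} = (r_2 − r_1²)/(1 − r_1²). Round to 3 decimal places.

0.133

φ_{22} = (r_2 − r_1²) / (1 − r_1²)
r_1² = (0.79)² = 0.6241
Numerator = 0.674 − 0.6241 = 0.0499; denominator = 1 − 0.6241 = 0.3759
φ_{22} = 0.0499 / 0.3759 = 0.133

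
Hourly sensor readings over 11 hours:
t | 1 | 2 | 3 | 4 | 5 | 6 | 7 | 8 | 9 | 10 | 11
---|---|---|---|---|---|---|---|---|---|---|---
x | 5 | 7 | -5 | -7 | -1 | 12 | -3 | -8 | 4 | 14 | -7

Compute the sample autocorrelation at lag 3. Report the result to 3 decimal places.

Mean x̄ = (5 + 7 − 5 − 7 − 1 + 12 − 3 − 8 + 4 + 14 − 7)/11 = 1.0000
Numerator Σ_{t=1}^{8}(x_t−x̄)(x_{t+3}−x̄) = -7.0000
Denominator Σ(x_t−x̄)² = 616.0000
r_3 = -7.0000 / 616.0000 = -0.011

-0.011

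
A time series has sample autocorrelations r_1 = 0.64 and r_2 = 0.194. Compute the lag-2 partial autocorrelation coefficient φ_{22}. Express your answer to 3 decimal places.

φ_{22} = (r_2 − r_1²) / (1 − r_1²)
r_1² = (0.64)² = 0.4096
Numerator = 0.194 − 0.4096 = -0.2156; denominator = 1 − 0.4096 = 0.5904
φ_{22} = -0.2156 / 0.5904 = -0.365

-0.365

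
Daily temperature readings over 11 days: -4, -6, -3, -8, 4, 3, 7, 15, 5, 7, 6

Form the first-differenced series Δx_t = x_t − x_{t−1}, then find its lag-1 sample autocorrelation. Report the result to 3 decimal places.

-0.506

First differences Δx: -2, 3, -5, 12, -1, 4, 8, -10, 2, -1
Mean of differences = 1.0000
Numerator Σ(Δx_t−Δx̄)(Δx_{t+1}−Δx̄) = -181.0000
Denominator Σ(Δx_t−Δx̄)² = 358.0000
r_1(Δx) = -181.0000 / 358.0000 = -0.506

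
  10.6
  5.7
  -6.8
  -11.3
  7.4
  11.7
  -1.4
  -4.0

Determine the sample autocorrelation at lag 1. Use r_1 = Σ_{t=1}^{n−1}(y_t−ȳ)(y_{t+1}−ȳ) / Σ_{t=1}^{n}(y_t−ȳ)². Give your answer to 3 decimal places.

Mean ȳ = (10.6 + 5.7 − 6.8 − 11.3 + 7.4 + 11.7 − 1.4 − 4.0)/8 = 1.4875
Deviations from mean: 9.1125, 4.2125, -8.2875, -12.7875, 5.9125, 10.2125, -2.8875, -5.4875
Σ(y_t−ȳ)(y_{t+1}−ȳ) = (38.3864) + (-34.9111) + (105.9764) + (-75.6061) + (60.3814) + (-29.4886) + (15.8452) = 80.5836
Denominator Σ(y_t−ȳ)² = 510.6888
r_1 = 80.5836 / 510.6888 = 0.158

0.158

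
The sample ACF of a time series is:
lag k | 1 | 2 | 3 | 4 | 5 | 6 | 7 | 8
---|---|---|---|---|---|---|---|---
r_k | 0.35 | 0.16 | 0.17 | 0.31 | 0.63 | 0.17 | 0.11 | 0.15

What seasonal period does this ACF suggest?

The largest autocorrelation is r_5 = 0.63; the remaining lags stay at or below 0.35. The elevated value at lag 1 (0.35), dropping to 0.16 at lag 2, reflects decaying short-term dependence rather than seasonality.
The dominant spike at lag 5 indicates a seasonal period of 5.

5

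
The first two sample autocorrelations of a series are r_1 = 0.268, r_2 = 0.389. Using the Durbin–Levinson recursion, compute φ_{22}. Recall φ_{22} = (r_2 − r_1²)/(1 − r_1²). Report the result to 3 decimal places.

0.342

φ_{22} = (r_2 − r_1²) / (1 − r_1²)
r_1² = (0.268)² = 0.071824
Numerator = 0.389 − 0.0718 = 0.3172; denominator = 1 − 0.0718 = 0.9282
φ_{22} = 0.3172 / 0.9282 = 0.342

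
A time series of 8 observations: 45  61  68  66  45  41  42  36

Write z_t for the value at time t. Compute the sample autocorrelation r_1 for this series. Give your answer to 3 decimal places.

Mean z̄ = (45 + 61 + 68 + 66 + 45 + 41 + 42 + 36)/8 = 50.5000
Numerator Σ_{t=1}^{7}(z_t−z̄)(z_{t+1}−z̄) = 568.2500
Denominator Σ(z_t−z̄)² = 1090.0000
r_1 = 568.2500 / 1090.0000 = 0.521

0.521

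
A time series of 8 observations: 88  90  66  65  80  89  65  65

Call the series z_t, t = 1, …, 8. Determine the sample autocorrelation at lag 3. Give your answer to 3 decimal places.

-0.131

Mean z̄ = (88 + 90 + 66 + 65 + 80 + 89 + 65 + 65)/8 = 76.0000
Numerator Σ_{t=1}^{5}(z_t−z̄)(z_{t+3}−z̄) = -129.0000
Denominator Σ(z_t−z̄)² = 988.0000
r_3 = -129.0000 / 988.0000 = -0.131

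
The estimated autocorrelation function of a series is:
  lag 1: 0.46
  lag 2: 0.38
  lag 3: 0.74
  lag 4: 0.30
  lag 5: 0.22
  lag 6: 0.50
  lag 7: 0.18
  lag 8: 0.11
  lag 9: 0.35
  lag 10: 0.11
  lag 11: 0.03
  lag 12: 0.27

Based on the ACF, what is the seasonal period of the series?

3

The largest autocorrelation is r_3 = 0.74, with a weaker echo at lag 6 (0.50); the remaining lags stay at or below 0.46. The elevated value at lag 1 (0.46), dropping to 0.38 at lag 2, reflects decaying short-term dependence rather than seasonality.
The dominant spike at lag 3 indicates a seasonal period of 3.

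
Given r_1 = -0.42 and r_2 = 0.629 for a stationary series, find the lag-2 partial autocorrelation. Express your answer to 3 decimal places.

φ_{22} = (r_2 − r_1²) / (1 − r_1²)
r_1² = (-0.42)² = 0.1764
Numerator = 0.629 − 0.1764 = 0.4526; denominator = 1 − 0.1764 = 0.8236
φ_{22} = 0.4526 / 0.8236 = 0.550

0.550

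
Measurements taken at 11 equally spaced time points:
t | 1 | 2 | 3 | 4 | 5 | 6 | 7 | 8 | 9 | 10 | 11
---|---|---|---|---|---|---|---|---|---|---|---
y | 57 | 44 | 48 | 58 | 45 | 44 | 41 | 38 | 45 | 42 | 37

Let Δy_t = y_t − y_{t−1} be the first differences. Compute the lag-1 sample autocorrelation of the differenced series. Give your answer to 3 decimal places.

-0.295

First differences Δy: -13, 4, 10, -13, -1, -3, -3, 7, -3, -5
Mean of differences = -2.0000
Numerator Σ(Δy_t−Δȳ)(Δy_{t+1}−Δȳ) = -152.0000
Denominator Σ(Δy_t−Δȳ)² = 516.0000
r_1(Δy) = -152.0000 / 516.0000 = -0.295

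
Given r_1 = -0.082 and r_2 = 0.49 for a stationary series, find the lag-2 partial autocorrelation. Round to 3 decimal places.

0.487

φ_{22} = (r_2 − r_1²) / (1 − r_1²)
r_1² = (-0.082)² = 0.006724
Numerator = 0.49 − 0.0067 = 0.4833; denominator = 1 − 0.0067 = 0.9933
φ_{22} = 0.4833 / 0.9933 = 0.487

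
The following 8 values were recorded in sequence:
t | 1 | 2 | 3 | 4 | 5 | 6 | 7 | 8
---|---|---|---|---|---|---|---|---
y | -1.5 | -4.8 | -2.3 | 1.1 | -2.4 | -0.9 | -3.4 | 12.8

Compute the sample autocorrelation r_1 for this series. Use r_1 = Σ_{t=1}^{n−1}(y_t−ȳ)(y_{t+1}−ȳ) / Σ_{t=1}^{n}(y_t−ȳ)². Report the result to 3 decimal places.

Mean ȳ = (-1.5 − 4.8 − 2.3 + 1.1 − 2.4 − 0.9 − 3.4 + 12.8)/8 = -0.1750
Deviations from mean: -1.3250, -4.6250, -2.1250, 1.2750, -2.2250, -0.7250, -3.2250, 12.9750
Numerator Σ_{t=1}^{7}(y_t−ȳ)(y_{t+1}−ȳ) = -27.4831
Denominator Σ(y_t−ȳ)² = 213.5150
r_1 = -27.4831 / 213.5150 = -0.129

-0.129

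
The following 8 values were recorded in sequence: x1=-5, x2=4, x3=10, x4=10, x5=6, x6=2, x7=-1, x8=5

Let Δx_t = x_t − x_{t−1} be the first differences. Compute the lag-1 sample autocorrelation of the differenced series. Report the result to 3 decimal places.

First differences Δx: 9, 6, 0, -4, -4, -3, 6
Mean of differences = 1.4286
Numerator Σ(Δx_t−Δx̄)(Δx_{t+1}−Δx̄) = 69.1020
Denominator Σ(Δx_t−Δx̄)² = 179.7143
r_1(Δx) = 69.1020 / 179.7143 = 0.385

0.385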